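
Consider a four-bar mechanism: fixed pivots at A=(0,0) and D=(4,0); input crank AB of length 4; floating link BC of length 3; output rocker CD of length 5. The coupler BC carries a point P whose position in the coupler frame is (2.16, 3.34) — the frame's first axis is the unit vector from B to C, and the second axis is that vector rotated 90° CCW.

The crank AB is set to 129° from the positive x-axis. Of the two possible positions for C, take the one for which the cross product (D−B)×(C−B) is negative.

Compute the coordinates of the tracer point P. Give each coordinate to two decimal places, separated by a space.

A=(0,0), D=(4.00,0)
B = A + 4.00·(cos129°, sin129°) = (-2.5173, 3.1086)
|BD| = 7.2207
circle(B,3.00) ∩ circle(D,5.00): a=2.5024, h=1.6547
  candidates: C₊=(0.4537,3.5247) cross=11.948; C₋=(-0.9710,0.5378) cross=-11.948
  mode - wants cross < 0 → take C=(-0.9710,0.5378) (cross=-11.948)
ex = (C−B)/|BC| = (0.5154,-0.8569); ey = (0.8569,0.5154)
P = B + 2.16·ex + 3.34·ey = (1.4582,2.9791)

1.46 2.98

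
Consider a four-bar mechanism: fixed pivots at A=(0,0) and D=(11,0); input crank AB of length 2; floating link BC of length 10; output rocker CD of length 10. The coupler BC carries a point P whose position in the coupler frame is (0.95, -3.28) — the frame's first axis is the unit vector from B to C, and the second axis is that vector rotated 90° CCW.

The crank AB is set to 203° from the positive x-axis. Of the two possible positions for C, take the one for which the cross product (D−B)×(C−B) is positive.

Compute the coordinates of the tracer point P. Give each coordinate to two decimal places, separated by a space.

A=(0,0), D=(11.00,0)
B = A + 2.00·(cos203°, sin203°) = (-1.8410, -0.7815)
|BD| = 12.8648
circle(B,10.00) ∩ circle(D,10.00): a=6.4324, h=7.6567
  candidates: C₊=(4.1144,7.2518) cross=98.501; C₋=(5.0446,-8.0333) cross=-98.501
  mode + wants cross > 0 → take C=(4.1144,7.2518) (cross=98.501)
ex = (C−B)/|BC| = (0.5955,0.8033); ey = (-0.8033,0.5955)
P = B + 0.95·ex + -3.28·ey = (1.3597,-1.9717)

1.36 -1.97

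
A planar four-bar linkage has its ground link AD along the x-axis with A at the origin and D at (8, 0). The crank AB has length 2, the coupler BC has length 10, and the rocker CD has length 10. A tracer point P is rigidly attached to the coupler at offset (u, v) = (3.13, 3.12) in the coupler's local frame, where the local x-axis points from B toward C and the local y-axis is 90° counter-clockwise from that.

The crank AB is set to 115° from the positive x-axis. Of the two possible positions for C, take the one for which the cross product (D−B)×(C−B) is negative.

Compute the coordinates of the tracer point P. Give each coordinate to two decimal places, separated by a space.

2.99 -0.39

A=(0,0), D=(8.00,0)
B = A + 2.00·(cos115°, sin115°) = (-0.8452, 1.8126)
|BD| = 9.0291
circle(B,10.00) ∩ circle(D,10.00): a=4.5145, h=8.9230
  candidates: C₊=(5.3687,9.6476) cross=80.566; C₋=(1.7861,-7.8350) cross=-80.566
  mode - wants cross < 0 → take C=(1.7861,-7.8350) (cross=-80.566)
ex = (C−B)/|BC| = (0.2631,-0.9648); ey = (0.9648,0.2631)
P = B + 3.13·ex + 3.12·ey = (2.9884,-0.3861)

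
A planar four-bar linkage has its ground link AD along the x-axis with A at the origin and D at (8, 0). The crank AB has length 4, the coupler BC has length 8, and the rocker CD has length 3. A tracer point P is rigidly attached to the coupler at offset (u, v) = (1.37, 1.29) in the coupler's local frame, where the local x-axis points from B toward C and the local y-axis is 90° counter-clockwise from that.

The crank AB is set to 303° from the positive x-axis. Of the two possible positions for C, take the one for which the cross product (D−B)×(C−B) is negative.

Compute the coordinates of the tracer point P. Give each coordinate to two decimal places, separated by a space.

A=(0,0), D=(8.00,0)
B = A + 4.00·(cos303°, sin303°) = (2.1786, -3.3547)
|BD| = 6.7189
circle(B,8.00) ∩ circle(D,3.00): a=7.4524, h=2.9089
  candidates: C₊=(7.1831,2.8866) cross=19.545; C₋=(10.0880,-2.1542) cross=-19.545
  mode - wants cross < 0 → take C=(10.0880,-2.1542) (cross=-19.545)
ex = (C−B)/|BC| = (0.9887,0.1501); ey = (-0.1501,0.9887)
P = B + 1.37·ex + 1.29·ey = (3.3395,-1.8737)

3.34 -1.87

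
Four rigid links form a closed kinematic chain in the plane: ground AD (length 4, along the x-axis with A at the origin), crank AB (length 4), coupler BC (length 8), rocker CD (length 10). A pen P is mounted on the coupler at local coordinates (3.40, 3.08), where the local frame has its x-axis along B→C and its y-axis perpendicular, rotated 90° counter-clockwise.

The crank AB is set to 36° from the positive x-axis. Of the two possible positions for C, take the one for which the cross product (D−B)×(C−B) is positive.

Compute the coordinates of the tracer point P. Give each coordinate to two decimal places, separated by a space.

A=(0,0), D=(4.00,0)
B = A + 4.00·(cos36°, sin36°) = (3.2361, 2.3511)
|BD| = 2.4721
circle(B,8.00) ∩ circle(D,10.00): a=-6.0451, h=5.2399
  candidates: C₊=(6.3515,9.7196) cross=12.954; C₋=(-3.6154,6.4811) cross=-12.954
  mode + wants cross > 0 → take C=(6.3515,9.7196) (cross=12.954)
ex = (C−B)/|BC| = (0.3894,0.9211); ey = (-0.9211,0.3894)
P = B + 3.40·ex + 3.08·ey = (1.7233,6.6822)

1.72 6.68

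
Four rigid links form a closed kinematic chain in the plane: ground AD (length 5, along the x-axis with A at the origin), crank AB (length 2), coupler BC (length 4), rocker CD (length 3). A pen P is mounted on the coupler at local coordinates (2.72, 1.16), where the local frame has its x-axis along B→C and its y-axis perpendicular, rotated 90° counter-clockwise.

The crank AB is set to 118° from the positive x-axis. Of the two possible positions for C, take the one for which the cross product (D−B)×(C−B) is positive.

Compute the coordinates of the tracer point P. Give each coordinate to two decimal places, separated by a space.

A=(0,0), D=(5.00,0)
B = A + 2.00·(cos118°, sin118°) = (-0.9389, 1.7659)
|BD| = 6.1959
circle(B,4.00) ∩ circle(D,3.00): a=3.6628, h=1.6073
  candidates: C₊=(3.0301,2.2626) cross=9.959; C₋=(2.1139,-0.8187) cross=-9.959
  mode + wants cross > 0 → take C=(3.0301,2.2626) (cross=9.959)
ex = (C−B)/|BC| = (0.9923,0.1242); ey = (-0.1242,0.9923)
P = B + 2.72·ex + 1.16·ey = (1.6160,3.2547)

1.62 3.25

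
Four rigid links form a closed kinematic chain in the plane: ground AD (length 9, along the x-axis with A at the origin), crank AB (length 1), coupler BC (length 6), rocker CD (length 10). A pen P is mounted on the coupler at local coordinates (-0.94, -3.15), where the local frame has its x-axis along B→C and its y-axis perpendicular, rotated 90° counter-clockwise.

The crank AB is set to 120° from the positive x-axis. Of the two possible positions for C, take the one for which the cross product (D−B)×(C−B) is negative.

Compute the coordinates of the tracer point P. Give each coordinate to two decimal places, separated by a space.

-3.75 1.33

A=(0,0), D=(9.00,0)
B = A + 1.00·(cos120°, sin120°) = (-0.5000, 0.8660)
|BD| = 9.5394
circle(B,6.00) ∩ circle(D,10.00): a=1.4152, h=5.8307
  candidates: C₊=(1.4387,6.5442) cross=55.621; C₋=(0.3800,-5.0691) cross=-55.621
  mode - wants cross < 0 → take C=(0.3800,-5.0691) (cross=-55.621)
ex = (C−B)/|BC| = (0.1467,-0.9892); ey = (0.9892,0.1467)
P = B + -0.94·ex + -3.15·ey = (-3.7538,1.3339)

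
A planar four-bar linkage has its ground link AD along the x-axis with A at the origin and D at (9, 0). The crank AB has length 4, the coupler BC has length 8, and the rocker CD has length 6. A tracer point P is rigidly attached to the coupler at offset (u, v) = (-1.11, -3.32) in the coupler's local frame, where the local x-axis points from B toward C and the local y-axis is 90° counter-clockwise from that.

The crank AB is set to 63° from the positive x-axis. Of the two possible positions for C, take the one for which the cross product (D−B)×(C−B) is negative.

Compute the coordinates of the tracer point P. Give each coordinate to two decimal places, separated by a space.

A=(0,0), D=(9.00,0)
B = A + 4.00·(cos63°, sin63°) = (1.8160, 3.5640)
|BD| = 8.0195
circle(B,8.00) ∩ circle(D,6.00): a=5.7555, h=5.5565
  candidates: C₊=(9.4412,5.9838) cross=44.560; C₋=(4.5025,-3.9714) cross=-44.560
  mode - wants cross < 0 → take C=(4.5025,-3.9714) (cross=-44.560)
ex = (C−B)/|BC| = (0.3358,-0.9419); ey = (0.9419,0.3358)
P = B + -1.11·ex + -3.32·ey = (-1.6840,3.4947)

-1.68 3.49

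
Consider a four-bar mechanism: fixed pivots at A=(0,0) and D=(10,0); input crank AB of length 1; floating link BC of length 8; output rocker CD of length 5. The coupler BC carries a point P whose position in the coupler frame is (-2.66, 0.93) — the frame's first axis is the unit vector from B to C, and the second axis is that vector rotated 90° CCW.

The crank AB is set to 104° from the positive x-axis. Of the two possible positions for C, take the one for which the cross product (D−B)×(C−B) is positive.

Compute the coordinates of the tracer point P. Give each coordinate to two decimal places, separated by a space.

A=(0,0), D=(10.00,0)
B = A + 1.00·(cos104°, sin104°) = (-0.2419, 0.9703)
|BD| = 10.2878
circle(B,8.00) ∩ circle(D,5.00): a=7.0393, h=3.8010
  candidates: C₊=(7.1245,4.0904) cross=39.104; C₋=(6.4075,-3.4777) cross=-39.104
  mode + wants cross > 0 → take C=(7.1245,4.0904) (cross=39.104)
ex = (C−B)/|BC| = (0.9208,0.3900); ey = (-0.3900,0.9208)
P = B + -2.66·ex + 0.93·ey = (-3.0540,0.7892)

-3.05 0.79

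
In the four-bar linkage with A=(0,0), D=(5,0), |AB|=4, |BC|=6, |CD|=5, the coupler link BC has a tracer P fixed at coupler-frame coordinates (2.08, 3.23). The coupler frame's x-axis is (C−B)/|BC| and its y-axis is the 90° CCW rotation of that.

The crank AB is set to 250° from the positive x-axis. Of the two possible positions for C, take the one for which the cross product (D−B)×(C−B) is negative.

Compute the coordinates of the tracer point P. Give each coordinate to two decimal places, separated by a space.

1.32 -1.02

A=(0,0), D=(5.00,0)
B = A + 4.00·(cos250°, sin250°) = (-1.3681, -3.7588)
|BD| = 7.3946
circle(B,6.00) ∩ circle(D,5.00): a=4.4411, h=4.0344
  candidates: C₊=(0.4057,1.9730) cross=29.833; C₋=(4.5072,-4.9757) cross=-29.833
  mode - wants cross < 0 → take C=(4.5072,-4.9757) (cross=-29.833)
ex = (C−B)/|BC| = (0.9792,-0.2028); ey = (0.2028,0.9792)
P = B + 2.08·ex + 3.23·ey = (1.3238,-1.0178)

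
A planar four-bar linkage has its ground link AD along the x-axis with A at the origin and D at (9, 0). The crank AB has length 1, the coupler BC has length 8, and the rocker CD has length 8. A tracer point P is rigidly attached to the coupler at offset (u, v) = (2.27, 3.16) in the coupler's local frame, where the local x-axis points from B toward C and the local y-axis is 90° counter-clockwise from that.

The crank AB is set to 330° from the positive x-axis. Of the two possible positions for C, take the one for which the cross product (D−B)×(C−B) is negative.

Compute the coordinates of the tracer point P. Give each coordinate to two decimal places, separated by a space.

4.76 -0.61

A=(0,0), D=(9.00,0)
B = A + 1.00·(cos330°, sin330°) = (0.8660, -0.5000)
|BD| = 8.1493
circle(B,8.00) ∩ circle(D,8.00): a=4.0747, h=6.8846
  candidates: C₊=(4.5106,6.6216) cross=56.105; C₋=(5.3554,-7.1216) cross=-56.105
  mode - wants cross < 0 → take C=(5.3554,-7.1216) (cross=-56.105)
ex = (C−B)/|BC| = (0.5612,-0.8277); ey = (0.8277,0.5612)
P = B + 2.27·ex + 3.16·ey = (4.7554,-0.6056)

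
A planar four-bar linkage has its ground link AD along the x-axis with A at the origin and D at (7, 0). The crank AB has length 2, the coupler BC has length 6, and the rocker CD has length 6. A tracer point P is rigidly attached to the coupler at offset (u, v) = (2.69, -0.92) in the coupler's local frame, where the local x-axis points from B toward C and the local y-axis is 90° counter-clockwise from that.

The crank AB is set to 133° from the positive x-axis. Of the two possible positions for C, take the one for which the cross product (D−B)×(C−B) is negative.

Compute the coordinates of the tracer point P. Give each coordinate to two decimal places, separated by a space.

A=(0,0), D=(7.00,0)
B = A + 2.00·(cos133°, sin133°) = (-1.3640, 1.4627)
|BD| = 8.4909
circle(B,6.00) ∩ circle(D,6.00): a=4.2455, h=4.2398
  candidates: C₊=(3.5484,4.9078) cross=36.000; C₋=(2.0876,-3.4451) cross=-36.000
  mode - wants cross < 0 → take C=(2.0876,-3.4451) (cross=-36.000)
ex = (C−B)/|BC| = (0.5753,-0.8180); ey = (0.8180,0.5753)
P = B + 2.69·ex + -0.92·ey = (-0.5690,-1.2669)

-0.57 -1.27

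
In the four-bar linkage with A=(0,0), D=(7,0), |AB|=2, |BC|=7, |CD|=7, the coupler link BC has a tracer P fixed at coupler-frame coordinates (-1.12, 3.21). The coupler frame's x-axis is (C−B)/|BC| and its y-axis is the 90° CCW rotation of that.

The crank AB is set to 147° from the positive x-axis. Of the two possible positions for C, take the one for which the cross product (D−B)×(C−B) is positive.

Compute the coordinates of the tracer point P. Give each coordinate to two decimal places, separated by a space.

A=(0,0), D=(7.00,0)
B = A + 2.00·(cos147°, sin147°) = (-1.6773, 1.0893)
|BD| = 8.7454
circle(B,7.00) ∩ circle(D,7.00): a=4.3727, h=5.4662
  candidates: C₊=(3.3422,5.9683) cross=47.804; C₋=(1.9805,-4.8790) cross=-47.804
  mode + wants cross > 0 → take C=(3.3422,5.9683) (cross=47.804)
ex = (C−B)/|BC| = (0.7171,0.6970); ey = (-0.6970,0.7171)
P = B + -1.12·ex + 3.21·ey = (-4.7178,2.6104)

-4.72 2.61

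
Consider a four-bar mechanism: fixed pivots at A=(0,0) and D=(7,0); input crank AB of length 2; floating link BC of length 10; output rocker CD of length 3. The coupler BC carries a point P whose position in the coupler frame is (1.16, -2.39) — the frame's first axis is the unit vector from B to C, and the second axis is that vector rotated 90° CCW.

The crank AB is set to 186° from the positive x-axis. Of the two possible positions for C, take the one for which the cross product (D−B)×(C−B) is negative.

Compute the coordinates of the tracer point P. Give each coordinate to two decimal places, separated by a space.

A=(0,0), D=(7.00,0)
B = A + 2.00·(cos186°, sin186°) = (-1.9890, -0.2091)
|BD| = 8.9915
circle(B,10.00) ∩ circle(D,3.00): a=9.5561, h=2.9464
  candidates: C₊=(7.4960,2.9587) cross=26.492; C₋=(7.6330,-2.9325) cross=-26.492
  mode - wants cross < 0 → take C=(7.6330,-2.9325) (cross=-26.492)
ex = (C−B)/|BC| = (0.9622,-0.2723); ey = (0.2723,0.9622)
P = B + 1.16·ex + -2.39·ey = (-1.5238,-2.8246)

-1.52 -2.82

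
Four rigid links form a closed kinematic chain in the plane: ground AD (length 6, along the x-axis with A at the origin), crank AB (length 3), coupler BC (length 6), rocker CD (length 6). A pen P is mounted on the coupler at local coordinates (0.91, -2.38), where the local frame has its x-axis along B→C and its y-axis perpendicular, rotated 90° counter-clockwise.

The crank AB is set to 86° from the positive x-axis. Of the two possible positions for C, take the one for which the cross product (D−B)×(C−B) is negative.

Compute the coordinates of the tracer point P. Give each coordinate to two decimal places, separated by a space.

-2.07 1.86

A=(0,0), D=(6.00,0)
B = A + 3.00·(cos86°, sin86°) = (0.2093, 2.9927)
|BD| = 6.5183
circle(B,6.00) ∩ circle(D,6.00): a=3.2592, h=5.0376
  candidates: C₊=(5.4175,5.9717) cross=32.837; C₋=(0.7918,-2.9790) cross=-32.837
  mode - wants cross < 0 → take C=(0.7918,-2.9790) (cross=-32.837)
ex = (C−B)/|BC| = (0.0971,-0.9953); ey = (0.9953,0.0971)
P = B + 0.91·ex + -2.38·ey = (-2.0711,1.8559)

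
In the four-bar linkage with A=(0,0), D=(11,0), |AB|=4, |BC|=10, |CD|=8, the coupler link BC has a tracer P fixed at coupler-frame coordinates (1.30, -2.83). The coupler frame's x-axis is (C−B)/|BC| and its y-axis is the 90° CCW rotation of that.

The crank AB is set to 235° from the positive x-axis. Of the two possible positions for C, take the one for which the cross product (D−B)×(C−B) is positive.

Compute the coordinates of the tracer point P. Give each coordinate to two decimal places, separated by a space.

0.70 -4.14

A=(0,0), D=(11.00,0)
B = A + 4.00·(cos235°, sin235°) = (-2.2943, -3.2766)
|BD| = 13.6921
circle(B,10.00) ∩ circle(D,8.00): a=8.1607, h=5.7795
  candidates: C₊=(4.2462,4.2879) cross=79.134; C₋=(7.0123,-6.9353) cross=-79.134
  mode + wants cross > 0 → take C=(4.2462,4.2879) (cross=79.134)
ex = (C−B)/|BC| = (0.6541,0.7565); ey = (-0.7565,0.6541)
P = B + 1.30·ex + -2.83·ey = (0.6967,-4.1442)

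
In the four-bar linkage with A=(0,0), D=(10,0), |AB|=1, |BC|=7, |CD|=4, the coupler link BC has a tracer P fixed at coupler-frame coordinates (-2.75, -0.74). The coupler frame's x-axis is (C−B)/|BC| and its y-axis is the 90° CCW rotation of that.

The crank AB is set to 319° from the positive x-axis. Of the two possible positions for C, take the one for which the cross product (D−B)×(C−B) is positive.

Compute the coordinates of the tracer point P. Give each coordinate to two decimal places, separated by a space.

A=(0,0), D=(10.00,0)
B = A + 1.00·(cos319°, sin319°) = (0.7547, -0.6561)
|BD| = 9.2685
circle(B,7.00) ∩ circle(D,4.00): a=6.4145, h=2.8026
  candidates: C₊=(6.9547,2.5935) cross=25.976; C₋=(7.3515,-2.9976) cross=-25.976
  mode + wants cross > 0 → take C=(6.9547,2.5935) (cross=25.976)
ex = (C−B)/|BC| = (0.8857,0.4642); ey = (-0.4642,0.8857)
P = B + -2.75·ex + -0.74·ey = (-1.3375,-2.5881)

-1.34 -2.59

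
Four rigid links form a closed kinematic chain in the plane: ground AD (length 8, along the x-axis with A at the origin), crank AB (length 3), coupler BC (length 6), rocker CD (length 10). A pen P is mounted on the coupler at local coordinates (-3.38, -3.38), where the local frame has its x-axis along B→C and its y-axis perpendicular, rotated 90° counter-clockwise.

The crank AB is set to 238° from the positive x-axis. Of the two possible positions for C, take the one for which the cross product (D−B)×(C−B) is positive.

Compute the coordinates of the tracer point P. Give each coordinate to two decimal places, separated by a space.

A=(0,0), D=(8.00,0)
B = A + 3.00·(cos238°, sin238°) = (-1.5898, -2.5441)
|BD| = 9.9215
circle(B,6.00) ∩ circle(D,10.00): a=1.7354, h=5.7435
  candidates: C₊=(-1.3852,3.4524) cross=56.985; C₋=(1.5604,-7.6506) cross=-56.985
  mode + wants cross > 0 → take C=(-1.3852,3.4524) (cross=56.985)
ex = (C−B)/|BC| = (0.0341,0.9994); ey = (-0.9994,0.0341)
P = B + -3.38·ex + -3.38·ey = (1.6730,-6.0374)

1.67 -6.04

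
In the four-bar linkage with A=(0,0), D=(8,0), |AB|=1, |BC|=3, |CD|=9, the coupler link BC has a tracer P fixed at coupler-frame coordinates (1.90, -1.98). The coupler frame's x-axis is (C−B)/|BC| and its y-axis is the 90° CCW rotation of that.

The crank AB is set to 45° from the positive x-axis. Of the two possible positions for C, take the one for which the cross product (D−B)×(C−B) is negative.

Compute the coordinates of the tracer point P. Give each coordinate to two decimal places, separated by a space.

-1.96 0.06

A=(0,0), D=(8.00,0)
B = A + 1.00·(cos45°, sin45°) = (0.7071, 0.7071)
|BD| = 7.3271
circle(B,3.00) ∩ circle(D,9.00): a=-1.2497, h=2.7273
  candidates: C₊=(-0.2736,3.5423) cross=19.983; C₋=(-0.8000,-1.8869) cross=-19.983
  mode - wants cross < 0 → take C=(-0.8000,-1.8869) (cross=-19.983)
ex = (C−B)/|BC| = (-0.5024,-0.8647); ey = (0.8647,-0.5024)
P = B + 1.90·ex + -1.98·ey = (-1.9594,0.0589)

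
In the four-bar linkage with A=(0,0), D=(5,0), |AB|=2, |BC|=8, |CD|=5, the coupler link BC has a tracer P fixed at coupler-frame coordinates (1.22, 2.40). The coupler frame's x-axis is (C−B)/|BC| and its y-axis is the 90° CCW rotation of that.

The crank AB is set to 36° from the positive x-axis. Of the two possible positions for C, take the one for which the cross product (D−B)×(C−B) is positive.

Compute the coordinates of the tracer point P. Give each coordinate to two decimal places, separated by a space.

A=(0,0), D=(5.00,0)
B = A + 2.00·(cos36°, sin36°) = (1.6180, 1.1756)
|BD| = 3.5805
circle(B,8.00) ∩ circle(D,5.00): a=7.2365, h=3.4108
  candidates: C₊=(9.5732,2.0213) cross=12.212; C₋=(7.3335,-4.4221) cross=-12.212
  mode + wants cross > 0 → take C=(9.5732,2.0213) (cross=12.212)
ex = (C−B)/|BC| = (0.9944,0.1057); ey = (-0.1057,0.9944)
P = B + 1.22·ex + 2.40·ey = (2.5775,3.6911)

2.58 3.69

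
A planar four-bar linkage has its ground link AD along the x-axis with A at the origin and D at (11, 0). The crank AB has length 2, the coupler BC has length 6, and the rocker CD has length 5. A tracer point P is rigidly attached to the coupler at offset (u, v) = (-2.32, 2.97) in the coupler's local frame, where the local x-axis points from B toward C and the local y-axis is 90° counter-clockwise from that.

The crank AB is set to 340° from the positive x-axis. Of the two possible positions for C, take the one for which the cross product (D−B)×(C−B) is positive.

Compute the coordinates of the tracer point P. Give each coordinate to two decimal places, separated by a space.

-1.72 0.44

A=(0,0), D=(11.00,0)
B = A + 2.00·(cos340°, sin340°) = (1.8794, -0.6840)
|BD| = 9.1462
circle(B,6.00) ∩ circle(D,5.00): a=5.1745, h=3.0373
  candidates: C₊=(6.8122,2.7317) cross=27.780; C₋=(7.2665,-3.3258) cross=-27.780
  mode + wants cross > 0 → take C=(6.8122,2.7317) (cross=27.780)
ex = (C−B)/|BC| = (0.8221,0.5693); ey = (-0.5693,0.8221)
P = B + -2.32·ex + 2.97·ey = (-1.7188,0.4369)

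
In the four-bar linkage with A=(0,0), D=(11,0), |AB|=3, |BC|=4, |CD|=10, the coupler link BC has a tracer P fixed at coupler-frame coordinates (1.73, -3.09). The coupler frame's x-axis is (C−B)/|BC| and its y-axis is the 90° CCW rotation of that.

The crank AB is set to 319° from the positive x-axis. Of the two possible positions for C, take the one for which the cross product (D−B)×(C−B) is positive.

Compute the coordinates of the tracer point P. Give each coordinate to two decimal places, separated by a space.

A=(0,0), D=(11.00,0)
B = A + 3.00·(cos319°, sin319°) = (2.2641, -1.9682)
|BD| = 8.9548
circle(B,4.00) ∩ circle(D,10.00): a=-0.2128, h=3.9943
  candidates: C₊=(1.1786,1.8817) cross=35.769; C₋=(2.9345,-5.9116) cross=-35.769
  mode + wants cross > 0 → take C=(1.1786,1.8817) (cross=35.769)
ex = (C−B)/|BC| = (-0.2714,0.9625); ey = (-0.9625,-0.2714)
P = B + 1.73·ex + -3.09·ey = (4.7687,0.5354)

4.77 0.54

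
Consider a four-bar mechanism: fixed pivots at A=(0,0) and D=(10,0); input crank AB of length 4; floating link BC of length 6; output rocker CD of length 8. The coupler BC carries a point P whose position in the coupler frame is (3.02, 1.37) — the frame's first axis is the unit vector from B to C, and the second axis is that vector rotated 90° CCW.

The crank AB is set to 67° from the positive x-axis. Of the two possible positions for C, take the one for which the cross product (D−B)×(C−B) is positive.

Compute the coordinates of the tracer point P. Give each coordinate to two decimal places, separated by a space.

A=(0,0), D=(10.00,0)
B = A + 4.00·(cos67°, sin67°) = (1.5629, 3.6820)
|BD| = 9.2055
circle(B,6.00) ∩ circle(D,8.00): a=3.0819, h=5.1480
  candidates: C₊=(6.4467,7.1676) cross=47.390; C₋=(2.3285,-2.2689) cross=-47.390
  mode + wants cross > 0 → take C=(6.4467,7.1676) (cross=47.390)
ex = (C−B)/|BC| = (0.8140,0.5809); ey = (-0.5809,0.8140)
P = B + 3.02·ex + 1.37·ey = (3.2252,6.5515)

3.23 6.55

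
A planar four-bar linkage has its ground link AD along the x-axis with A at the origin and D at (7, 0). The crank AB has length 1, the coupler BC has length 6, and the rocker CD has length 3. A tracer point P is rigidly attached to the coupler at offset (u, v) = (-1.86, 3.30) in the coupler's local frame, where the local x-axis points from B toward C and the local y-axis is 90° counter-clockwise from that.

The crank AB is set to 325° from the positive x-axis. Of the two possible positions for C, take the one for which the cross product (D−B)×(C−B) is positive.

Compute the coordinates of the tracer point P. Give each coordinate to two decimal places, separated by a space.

-2.56 1.14

A=(0,0), D=(7.00,0)
B = A + 1.00·(cos325°, sin325°) = (0.8192, -0.5736)
|BD| = 6.2074
circle(B,6.00) ∩ circle(D,3.00): a=5.2785, h=2.8526
  candidates: C₊=(5.8115,2.7545) cross=17.707; C₋=(6.3387,-2.9262) cross=-17.707
  mode + wants cross > 0 → take C=(5.8115,2.7545) (cross=17.707)
ex = (C−B)/|BC| = (0.8321,0.5547); ey = (-0.5547,0.8321)
P = B + -1.86·ex + 3.30·ey = (-2.5589,1.1405)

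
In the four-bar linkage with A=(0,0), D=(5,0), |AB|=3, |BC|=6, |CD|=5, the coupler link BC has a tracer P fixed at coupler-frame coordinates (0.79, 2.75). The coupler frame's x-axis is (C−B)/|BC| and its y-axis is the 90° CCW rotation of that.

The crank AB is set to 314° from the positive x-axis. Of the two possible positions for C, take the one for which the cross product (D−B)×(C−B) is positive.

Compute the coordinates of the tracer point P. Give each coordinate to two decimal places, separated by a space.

-0.70 -1.50

A=(0,0), D=(5.00,0)
B = A + 3.00·(cos314°, sin314°) = (2.0840, -2.1580)
|BD| = 3.6277
circle(B,6.00) ∩ circle(D,5.00): a=3.3300, h=4.9911
  candidates: C₊=(1.7916,3.8349) cross=18.106; C₋=(7.7297,-4.1891) cross=-18.106
  mode + wants cross > 0 → take C=(1.7916,3.8349) (cross=18.106)
ex = (C−B)/|BC| = (-0.0487,0.9988); ey = (-0.9988,-0.0487)
P = B + 0.79·ex + 2.75·ey = (-0.7013,-1.5030)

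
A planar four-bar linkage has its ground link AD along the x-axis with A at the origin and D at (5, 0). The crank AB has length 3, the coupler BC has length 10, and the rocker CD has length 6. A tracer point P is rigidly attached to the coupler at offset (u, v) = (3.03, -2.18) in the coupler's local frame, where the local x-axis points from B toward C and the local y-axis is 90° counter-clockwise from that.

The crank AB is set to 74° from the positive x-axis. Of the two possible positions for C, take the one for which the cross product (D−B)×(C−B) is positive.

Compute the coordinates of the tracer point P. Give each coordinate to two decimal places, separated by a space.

A=(0,0), D=(5.00,0)
B = A + 3.00·(cos74°, sin74°) = (0.8269, 2.8838)
|BD| = 5.0726
circle(B,10.00) ∩ circle(D,6.00): a=8.8447, h=4.6659
  candidates: C₊=(10.7559,1.6940) cross=23.668; C₋=(5.4507,-5.9830) cross=-23.668
  mode + wants cross > 0 → take C=(10.7559,1.6940) (cross=23.668)
ex = (C−B)/|BC| = (0.9929,-0.1190); ey = (0.1190,0.9929)
P = B + 3.03·ex + -2.18·ey = (3.5760,0.3588)

3.58 0.36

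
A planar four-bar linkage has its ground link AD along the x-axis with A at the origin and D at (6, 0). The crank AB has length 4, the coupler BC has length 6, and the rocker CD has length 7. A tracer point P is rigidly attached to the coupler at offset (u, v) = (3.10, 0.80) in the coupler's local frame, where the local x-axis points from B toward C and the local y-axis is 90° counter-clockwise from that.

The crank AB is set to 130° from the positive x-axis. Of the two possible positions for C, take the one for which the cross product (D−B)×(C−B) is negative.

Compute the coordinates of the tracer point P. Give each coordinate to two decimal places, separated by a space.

A=(0,0), D=(6.00,0)
B = A + 4.00·(cos130°, sin130°) = (-2.5712, 3.0642)
|BD| = 9.1024
circle(B,6.00) ∩ circle(D,7.00): a=3.8371, h=4.6127
  candidates: C₊=(2.5948,6.1159) cross=41.986; C₋=(-0.5108,-2.5710) cross=-41.986
  mode - wants cross < 0 → take C=(-0.5108,-2.5710) (cross=-41.986)
ex = (C−B)/|BC| = (0.3434,-0.9392); ey = (0.9392,0.3434)
P = B + 3.10·ex + 0.80·ey = (-0.7553,0.4274)

-0.76 0.43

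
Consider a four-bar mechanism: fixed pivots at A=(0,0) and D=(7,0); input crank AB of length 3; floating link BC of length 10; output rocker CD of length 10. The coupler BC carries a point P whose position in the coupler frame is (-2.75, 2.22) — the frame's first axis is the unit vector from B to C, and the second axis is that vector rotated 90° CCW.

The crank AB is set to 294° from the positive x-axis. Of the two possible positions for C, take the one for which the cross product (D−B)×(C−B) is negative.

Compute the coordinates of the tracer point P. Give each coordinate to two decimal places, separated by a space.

0.91 0.78

A=(0,0), D=(7.00,0)
B = A + 3.00·(cos294°, sin294°) = (1.2202, -2.7406)
|BD| = 6.3966
circle(B,10.00) ∩ circle(D,10.00): a=3.1983, h=9.4747
  candidates: C₊=(0.0507,7.1907) cross=60.607; C₋=(8.1695,-9.9314) cross=-60.607
  mode - wants cross < 0 → take C=(8.1695,-9.9314) (cross=-60.607)
ex = (C−B)/|BC| = (0.6949,-0.7191); ey = (0.7191,0.6949)
P = B + -2.75·ex + 2.22·ey = (0.9055,0.7796)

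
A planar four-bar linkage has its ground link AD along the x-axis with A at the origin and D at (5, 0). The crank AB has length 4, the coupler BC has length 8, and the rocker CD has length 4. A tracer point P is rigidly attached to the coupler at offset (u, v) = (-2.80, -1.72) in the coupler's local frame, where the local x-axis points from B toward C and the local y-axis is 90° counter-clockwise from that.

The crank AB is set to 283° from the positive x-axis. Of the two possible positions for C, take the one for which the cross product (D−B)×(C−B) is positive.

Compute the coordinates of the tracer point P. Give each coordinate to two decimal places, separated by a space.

1.64 -7.10

A=(0,0), D=(5.00,0)
B = A + 4.00·(cos283°, sin283°) = (0.8998, -3.8975)
|BD| = 5.6570
circle(B,8.00) ∩ circle(D,4.00): a=7.0710, h=3.7417
  candidates: C₊=(3.4469,3.6862) cross=21.167; C₋=(8.6028,-1.7378) cross=-21.167
  mode + wants cross > 0 → take C=(3.4469,3.6862) (cross=21.167)
ex = (C−B)/|BC| = (0.3184,0.9480); ey = (-0.9480,0.3184)
P = B + -2.80·ex + -1.72·ey = (1.6388,-7.0994)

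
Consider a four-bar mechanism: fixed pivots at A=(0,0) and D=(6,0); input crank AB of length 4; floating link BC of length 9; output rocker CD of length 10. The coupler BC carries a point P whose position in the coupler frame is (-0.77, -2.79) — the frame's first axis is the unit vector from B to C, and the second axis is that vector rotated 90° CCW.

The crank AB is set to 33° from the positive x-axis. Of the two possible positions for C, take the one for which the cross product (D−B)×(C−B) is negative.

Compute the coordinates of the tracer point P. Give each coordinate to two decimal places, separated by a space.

1.98 4.73

A=(0,0), D=(6.00,0)
B = A + 4.00·(cos33°, sin33°) = (3.3547, 2.1786)
|BD| = 3.4269
circle(B,9.00) ∩ circle(D,10.00): a=-1.0587, h=8.9375
  candidates: C₊=(8.2192,9.7507) cross=30.628; C₋=(-3.1443,-4.0475) cross=-30.628
  mode - wants cross < 0 → take C=(-3.1443,-4.0475) (cross=-30.628)
ex = (C−B)/|BC| = (-0.7221,-0.6918); ey = (0.6918,-0.7221)
P = B + -0.77·ex + -2.79·ey = (1.9806,4.7259)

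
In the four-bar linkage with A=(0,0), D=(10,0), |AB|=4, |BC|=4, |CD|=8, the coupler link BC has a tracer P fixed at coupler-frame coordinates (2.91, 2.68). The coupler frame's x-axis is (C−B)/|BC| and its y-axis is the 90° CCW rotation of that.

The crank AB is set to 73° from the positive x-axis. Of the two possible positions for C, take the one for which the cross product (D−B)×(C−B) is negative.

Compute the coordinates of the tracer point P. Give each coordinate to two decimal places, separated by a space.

4.40 1.54

A=(0,0), D=(10.00,0)
B = A + 4.00·(cos73°, sin73°) = (1.1695, 3.8252)
|BD| = 9.6234
circle(B,4.00) ∩ circle(D,8.00): a=2.3178, h=3.2600
  candidates: C₊=(4.5921,5.8953) cross=31.373; C₋=(2.0005,-0.0875) cross=-31.373
  mode - wants cross < 0 → take C=(2.0005,-0.0875) (cross=-31.373)
ex = (C−B)/|BC| = (0.2077,-0.9782); ey = (0.9782,0.2077)
P = B + 2.91·ex + 2.68·ey = (4.3956,1.5355)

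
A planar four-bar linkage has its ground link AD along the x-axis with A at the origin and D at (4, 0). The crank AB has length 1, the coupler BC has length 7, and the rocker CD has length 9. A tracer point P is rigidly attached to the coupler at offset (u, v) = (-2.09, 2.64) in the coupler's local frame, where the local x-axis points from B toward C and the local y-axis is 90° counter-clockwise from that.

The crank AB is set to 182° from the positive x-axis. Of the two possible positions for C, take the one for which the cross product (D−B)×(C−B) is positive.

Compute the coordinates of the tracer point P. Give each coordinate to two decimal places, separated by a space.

A=(0,0), D=(4.00,0)
B = A + 1.00·(cos182°, sin182°) = (-0.9994, -0.0349)
|BD| = 4.9995
circle(B,7.00) ∩ circle(D,9.00): a=-0.7006, h=6.9649
  candidates: C₊=(-1.7485,6.9249) cross=34.821; C₋=(-1.6513,-7.0045) cross=-34.821
  mode + wants cross > 0 → take C=(-1.7485,6.9249) (cross=34.821)
ex = (C−B)/|BC| = (-0.1070,0.9943); ey = (-0.9943,-0.1070)
P = B + -2.09·ex + 2.64·ey = (-3.4006,-2.3954)

-3.40 -2.40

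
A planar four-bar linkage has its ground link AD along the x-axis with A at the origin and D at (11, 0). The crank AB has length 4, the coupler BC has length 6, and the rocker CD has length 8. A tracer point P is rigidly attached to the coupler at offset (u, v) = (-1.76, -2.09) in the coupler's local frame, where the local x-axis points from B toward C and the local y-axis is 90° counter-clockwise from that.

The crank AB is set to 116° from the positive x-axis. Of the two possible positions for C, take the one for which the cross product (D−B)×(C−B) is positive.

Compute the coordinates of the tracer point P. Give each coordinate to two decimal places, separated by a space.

A=(0,0), D=(11.00,0)
B = A + 4.00·(cos116°, sin116°) = (-1.7535, 3.5952)
|BD| = 13.2505
circle(B,6.00) ∩ circle(D,8.00): a=5.5687, h=2.2337
  candidates: C₊=(4.2124,4.2342) cross=29.598; C₋=(3.0003,-0.0657) cross=-29.598
  mode + wants cross > 0 → take C=(4.2124,4.2342) (cross=29.598)
ex = (C−B)/|BC| = (0.9943,0.1065); ey = (-0.1065,0.9943)
P = B + -1.76·ex + -2.09·ey = (-3.2809,1.3296)

-3.28 1.33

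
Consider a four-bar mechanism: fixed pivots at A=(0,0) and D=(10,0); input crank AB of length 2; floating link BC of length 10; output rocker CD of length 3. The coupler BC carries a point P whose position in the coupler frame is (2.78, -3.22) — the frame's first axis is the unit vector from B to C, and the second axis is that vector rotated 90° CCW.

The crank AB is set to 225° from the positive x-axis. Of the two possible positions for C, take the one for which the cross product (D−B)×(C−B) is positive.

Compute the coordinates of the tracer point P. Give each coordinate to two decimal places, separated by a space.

2.33 -3.43

A=(0,0), D=(10.00,0)
B = A + 2.00·(cos225°, sin225°) = (-1.4142, -1.4142)
|BD| = 11.5015
circle(B,10.00) ∩ circle(D,3.00): a=9.7068, h=2.4039
  candidates: C₊=(7.9233,2.1650) cross=27.649; C₋=(8.5145,-2.6064) cross=-27.649
  mode + wants cross > 0 → take C=(7.9233,2.1650) (cross=27.649)
ex = (C−B)/|BC| = (0.9338,0.3579); ey = (-0.3579,0.9338)
P = B + 2.78·ex + -3.22·ey = (2.3341,-3.4259)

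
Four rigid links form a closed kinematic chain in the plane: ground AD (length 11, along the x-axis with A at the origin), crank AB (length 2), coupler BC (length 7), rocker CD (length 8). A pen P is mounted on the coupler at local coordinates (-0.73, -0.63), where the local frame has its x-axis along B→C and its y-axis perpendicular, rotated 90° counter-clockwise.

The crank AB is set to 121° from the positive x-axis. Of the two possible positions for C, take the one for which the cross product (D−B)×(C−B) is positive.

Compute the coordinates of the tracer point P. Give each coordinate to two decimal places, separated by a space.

-1.34 0.80

A=(0,0), D=(11.00,0)
B = A + 2.00·(cos121°, sin121°) = (-1.0301, 1.7143)
|BD| = 12.1516
circle(B,7.00) ∩ circle(D,8.00): a=5.4586, h=4.3822
  candidates: C₊=(4.9922,5.2826) cross=53.251; C₋=(3.7557,-3.3941) cross=-53.251
  mode + wants cross > 0 → take C=(4.9922,5.2826) (cross=53.251)
ex = (C−B)/|BC| = (0.8603,0.5098); ey = (-0.5098,0.8603)
P = B + -0.73·ex + -0.63·ey = (-1.3370,0.8002)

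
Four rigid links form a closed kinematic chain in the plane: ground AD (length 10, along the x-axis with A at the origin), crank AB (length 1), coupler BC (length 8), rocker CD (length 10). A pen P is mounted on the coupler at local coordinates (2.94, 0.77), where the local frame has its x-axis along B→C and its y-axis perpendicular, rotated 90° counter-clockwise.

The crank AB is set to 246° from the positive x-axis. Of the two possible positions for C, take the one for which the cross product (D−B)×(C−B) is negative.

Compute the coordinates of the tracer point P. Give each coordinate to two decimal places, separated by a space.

1.77 -3.04

A=(0,0), D=(10.00,0)
B = A + 1.00·(cos246°, sin246°) = (-0.4067, -0.9135)
|BD| = 10.4468
circle(B,8.00) ∩ circle(D,10.00): a=3.5004, h=7.1936
  candidates: C₊=(2.4511,6.5586) cross=75.150; C₋=(3.7093,-7.7735) cross=-75.150
  mode - wants cross < 0 → take C=(3.7093,-7.7735) (cross=-75.150)
ex = (C−B)/|BC| = (0.5145,-0.8575); ey = (0.8575,0.5145)
P = B + 2.94·ex + 0.77·ey = (1.7662,-3.0384)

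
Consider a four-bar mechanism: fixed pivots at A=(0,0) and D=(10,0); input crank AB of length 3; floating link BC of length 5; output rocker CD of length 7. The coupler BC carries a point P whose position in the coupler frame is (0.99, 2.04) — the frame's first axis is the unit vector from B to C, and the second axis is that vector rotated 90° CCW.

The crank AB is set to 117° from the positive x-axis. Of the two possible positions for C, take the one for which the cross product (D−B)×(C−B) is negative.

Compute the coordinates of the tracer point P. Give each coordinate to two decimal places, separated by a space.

A=(0,0), D=(10.00,0)
B = A + 3.00·(cos117°, sin117°) = (-1.3620, 2.6730)
|BD| = 11.6722
circle(B,5.00) ∩ circle(D,7.00): a=4.8080, h=1.3723
  candidates: C₊=(3.6325,2.9078) cross=16.018; C₋=(3.0040,0.2361) cross=-16.018
  mode - wants cross < 0 → take C=(3.0040,0.2361) (cross=-16.018)
ex = (C−B)/|BC| = (0.8732,-0.4874); ey = (0.4874,0.8732)
P = B + 0.99·ex + 2.04·ey = (0.4967,3.9718)

0.50 3.97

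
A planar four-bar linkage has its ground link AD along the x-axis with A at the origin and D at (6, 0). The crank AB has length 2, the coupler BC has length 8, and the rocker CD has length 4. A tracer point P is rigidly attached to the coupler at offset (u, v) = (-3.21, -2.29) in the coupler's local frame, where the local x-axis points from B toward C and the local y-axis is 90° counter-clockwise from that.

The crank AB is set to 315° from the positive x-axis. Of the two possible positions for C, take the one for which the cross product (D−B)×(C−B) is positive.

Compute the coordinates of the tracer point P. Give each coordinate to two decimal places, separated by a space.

A=(0,0), D=(6.00,0)
B = A + 2.00·(cos315°, sin315°) = (1.4142, -1.4142)
|BD| = 4.7989
circle(B,8.00) ∩ circle(D,4.00): a=7.4006, h=3.0383
  candidates: C₊=(7.5908,3.6701) cross=14.580; C₋=(9.3815,-2.1367) cross=-14.580
  mode + wants cross > 0 → take C=(7.5908,3.6701) (cross=14.580)
ex = (C−B)/|BC| = (0.7721,0.6355); ey = (-0.6355,0.7721)
P = B + -3.21·ex + -2.29·ey = (0.3912,-5.2223)

0.39 -5.22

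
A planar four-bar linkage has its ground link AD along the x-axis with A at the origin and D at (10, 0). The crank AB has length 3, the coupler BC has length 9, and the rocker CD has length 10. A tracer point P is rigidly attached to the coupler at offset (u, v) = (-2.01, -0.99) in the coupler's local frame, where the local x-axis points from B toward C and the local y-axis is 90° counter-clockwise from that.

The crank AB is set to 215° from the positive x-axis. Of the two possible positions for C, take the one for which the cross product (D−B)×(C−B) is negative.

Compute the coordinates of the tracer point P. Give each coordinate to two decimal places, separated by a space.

-4.59 -1.03

A=(0,0), D=(10.00,0)
B = A + 3.00·(cos215°, sin215°) = (-2.4575, -1.7207)
|BD| = 12.5757
circle(B,9.00) ∩ circle(D,10.00): a=5.5324, h=7.0987
  candidates: C₊=(2.0516,6.0682) cross=89.272; C₋=(3.9943,-7.9957) cross=-89.272
  mode - wants cross < 0 → take C=(3.9943,-7.9957) (cross=-89.272)
ex = (C−B)/|BC| = (0.7169,-0.6972); ey = (0.6972,0.7169)
P = B + -2.01·ex + -0.99·ey = (-4.5886,-1.0290)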